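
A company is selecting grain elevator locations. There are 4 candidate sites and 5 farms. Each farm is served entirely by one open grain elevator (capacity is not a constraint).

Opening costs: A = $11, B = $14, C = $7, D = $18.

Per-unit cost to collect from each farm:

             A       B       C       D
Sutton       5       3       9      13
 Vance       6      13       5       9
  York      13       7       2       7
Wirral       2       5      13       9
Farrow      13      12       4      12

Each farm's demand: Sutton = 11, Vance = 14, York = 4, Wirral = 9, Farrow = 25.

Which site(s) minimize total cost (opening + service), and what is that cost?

For any fixed open set, each farm goes to its cheapest open site; total = fixed + service.
{A, B, C}: Sutton→B 3·11=33, Vance→C 5·14=70, York→C 2·4=8, Wirral→A 2·9=18, Farrow→C 4·25=100. Service 229; fixed 32; total 261.
{A, C}: service 251 + fixed 18 = 269
{B, C}: Sutton→B 3·11=33, Vance→C 5·14=70, York→C 2·4=8, Wirral→B 5·9=45, Farrow→C 4·25=100. Service 256; fixed 21; total 277.
{A, B, C, D}: service 229 + fixed 50 = 279
No other subset beats 261.

Open A, B and C; minimum total cost 261.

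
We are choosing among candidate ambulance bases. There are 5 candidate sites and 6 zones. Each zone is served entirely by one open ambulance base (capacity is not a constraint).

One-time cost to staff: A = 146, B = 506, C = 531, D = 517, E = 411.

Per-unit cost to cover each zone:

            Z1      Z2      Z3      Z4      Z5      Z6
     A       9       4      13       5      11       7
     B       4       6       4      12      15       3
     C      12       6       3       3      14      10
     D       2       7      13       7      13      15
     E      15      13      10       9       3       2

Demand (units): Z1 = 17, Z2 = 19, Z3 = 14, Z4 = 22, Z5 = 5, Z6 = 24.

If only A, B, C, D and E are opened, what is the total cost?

Total cost: 2392

Each zone is assigned to its cheapest site among the open ones.
{A, B, C, D, E}: Z1→D 2·17=34, Z2→A 4·19=76, Z3→C 3·14=42, Z4→C 3·22=66, Z5→E 3·5=15, Z6→E 2·24=48. Service 281; fixed 2111; total 2392.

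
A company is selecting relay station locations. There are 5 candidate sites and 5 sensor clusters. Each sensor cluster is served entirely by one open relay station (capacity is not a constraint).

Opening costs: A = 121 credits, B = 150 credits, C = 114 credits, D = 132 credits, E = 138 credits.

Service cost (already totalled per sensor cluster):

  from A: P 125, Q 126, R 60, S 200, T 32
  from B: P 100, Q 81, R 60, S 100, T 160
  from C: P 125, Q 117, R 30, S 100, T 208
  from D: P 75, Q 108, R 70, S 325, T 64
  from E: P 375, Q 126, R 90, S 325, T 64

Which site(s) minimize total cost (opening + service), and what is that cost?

For any fixed open set, each sensor cluster goes to its cheapest open site; total = fixed + service.
{C, D}: P→D 75, Q→D 108, R→C 30, S→C 100, T→D 64. Service 377; fixed 246; total 623.
{A, C}: service 404 + fixed 235 = 639
{A, B}: service 373 + fixed 271 = 644
{A, B, C, D, E}: P→D 75, Q→B 81, R→C 30, S→B 100, T→A 32. Service 318; fixed 655; total 973.
No other subset beats 623.

Open C and D; minimum total cost 623.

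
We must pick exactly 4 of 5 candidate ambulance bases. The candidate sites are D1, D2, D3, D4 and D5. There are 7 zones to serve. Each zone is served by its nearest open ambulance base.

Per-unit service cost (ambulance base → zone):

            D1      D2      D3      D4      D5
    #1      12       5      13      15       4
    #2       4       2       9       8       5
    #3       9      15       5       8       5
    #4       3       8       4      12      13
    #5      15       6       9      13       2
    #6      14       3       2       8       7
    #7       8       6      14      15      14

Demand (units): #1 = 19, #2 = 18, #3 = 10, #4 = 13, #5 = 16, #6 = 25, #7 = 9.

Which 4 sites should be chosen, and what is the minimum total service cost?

Choose D1, D2, D3 and D5; total service cost 337.

With exactly 4 open, each zone uses its cheapest among the chosen.
{D1, D2, D3, D5}: #1→D5 4·19=76, #2→D2 2·18=36, #3→D3 5·10=50, #4→D1 3·13=39, #5→D5 2·16=32, #6→D3 2·25=50, #7→D2 6·9=54. Service cost 337.
{D2, D3, D4, D5}: service cost 350
{D1, D2, D4, D5}: service cost 362
Among all 5 size-4 choices, {D1, D2, D3, D5} is lowest.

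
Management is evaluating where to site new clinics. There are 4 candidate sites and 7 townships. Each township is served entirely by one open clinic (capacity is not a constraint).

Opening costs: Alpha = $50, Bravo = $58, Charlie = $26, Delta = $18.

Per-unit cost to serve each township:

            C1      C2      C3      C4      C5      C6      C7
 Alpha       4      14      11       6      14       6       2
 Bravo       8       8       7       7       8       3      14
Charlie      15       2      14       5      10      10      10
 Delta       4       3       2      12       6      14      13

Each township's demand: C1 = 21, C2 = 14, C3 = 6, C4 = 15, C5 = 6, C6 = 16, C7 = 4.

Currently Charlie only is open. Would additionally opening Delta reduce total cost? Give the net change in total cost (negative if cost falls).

Current service cost with {Charlie}: 762.
Adding Delta: each township re-picks its cheapest; new service cost 435, saving 327.
Extra fixed cost: 18. Net change = 18 − 327 = -309.
(Totals: 788 → 479.)

Yes — net change −309 (cost falls by 309).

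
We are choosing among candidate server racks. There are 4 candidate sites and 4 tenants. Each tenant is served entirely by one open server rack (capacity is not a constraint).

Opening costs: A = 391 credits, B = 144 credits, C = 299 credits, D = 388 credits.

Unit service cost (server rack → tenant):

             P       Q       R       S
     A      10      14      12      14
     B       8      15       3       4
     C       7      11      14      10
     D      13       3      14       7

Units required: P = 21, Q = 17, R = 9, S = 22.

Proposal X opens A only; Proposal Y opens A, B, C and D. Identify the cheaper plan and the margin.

Proposal X: {A}: P→A 10·21=210, Q→A 14·17=238, R→A 12·9=108, S→A 14·22=308. Service 864; fixed 391; total 1255.
Proposal Y: {A, B, C, D}: P→C 7·21=147, Q→D 3·17=51, R→B 3·9=27, S→B 4·22=88. Service 313; fixed 1222; total 1535.
Difference: |1255 − 1535| = 280.

Proposal X is cheaper by 280.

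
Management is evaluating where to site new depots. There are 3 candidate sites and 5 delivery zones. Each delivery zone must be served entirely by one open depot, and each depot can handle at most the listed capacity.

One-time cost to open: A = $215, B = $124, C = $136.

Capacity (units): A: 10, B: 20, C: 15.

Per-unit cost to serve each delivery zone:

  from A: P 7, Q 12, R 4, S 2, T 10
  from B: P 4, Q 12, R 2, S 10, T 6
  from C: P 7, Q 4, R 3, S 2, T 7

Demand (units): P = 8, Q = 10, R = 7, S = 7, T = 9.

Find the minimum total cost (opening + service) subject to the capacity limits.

Minimum total cost: 716

Open {A, B, C}: P→B 4·8=32, Q→A 12·10=120, R→C 3·7=21, S→C 2·7=14, T→B 6·9=54.
Loads: A carries 10/10, B carries 17/20, C carries 14/15. Service 241; fixed 475; total 716.
Next best feasible plan costs 733.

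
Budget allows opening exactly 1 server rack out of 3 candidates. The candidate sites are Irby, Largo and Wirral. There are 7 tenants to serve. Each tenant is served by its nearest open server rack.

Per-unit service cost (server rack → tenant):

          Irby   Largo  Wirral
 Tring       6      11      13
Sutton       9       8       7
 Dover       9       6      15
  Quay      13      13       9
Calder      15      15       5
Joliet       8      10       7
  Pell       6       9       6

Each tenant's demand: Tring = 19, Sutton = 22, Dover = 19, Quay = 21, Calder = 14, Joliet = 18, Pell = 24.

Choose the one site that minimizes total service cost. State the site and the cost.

Choose Wirral only; total service cost 1215.

With exactly 1 open, each tenant uses its cheapest among the chosen.
{Wirral}: Tring→Wirral 13·19=247, Sutton→Wirral 7·22=154, Dover→Wirral 15·19=285, Quay→Wirral 9·21=189, Calder→Wirral 5·14=70, Joliet→Wirral 7·18=126, Pell→Wirral 6·24=144. Service cost 1215.
{Irby}: service cost 1254
{Largo}: service cost 1378
Among all 3 size-1 choices, {Wirral} is lowest.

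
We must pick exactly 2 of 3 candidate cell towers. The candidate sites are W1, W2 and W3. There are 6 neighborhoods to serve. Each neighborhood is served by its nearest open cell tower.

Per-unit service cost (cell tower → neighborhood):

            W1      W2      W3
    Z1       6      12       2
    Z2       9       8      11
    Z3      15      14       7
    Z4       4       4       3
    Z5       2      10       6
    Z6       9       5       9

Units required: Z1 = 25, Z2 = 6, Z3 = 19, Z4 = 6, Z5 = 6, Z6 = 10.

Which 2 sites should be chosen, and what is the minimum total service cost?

Choose W2 and W3; total service cost 335.

With exactly 2 open, each neighborhood uses its cheapest among the chosen.
{W2, W3}: Z1→W3 2·25=50, Z2→W2 8·6=48, Z3→W3 7·19=133, Z4→W3 3·6=18, Z5→W3 6·6=36, Z6→W2 5·10=50. Service cost 335.
{W1, W3}: service cost 357
{W1, W2}: service cost 550
Among all 3 size-2 choices, {W2, W3} is lowest.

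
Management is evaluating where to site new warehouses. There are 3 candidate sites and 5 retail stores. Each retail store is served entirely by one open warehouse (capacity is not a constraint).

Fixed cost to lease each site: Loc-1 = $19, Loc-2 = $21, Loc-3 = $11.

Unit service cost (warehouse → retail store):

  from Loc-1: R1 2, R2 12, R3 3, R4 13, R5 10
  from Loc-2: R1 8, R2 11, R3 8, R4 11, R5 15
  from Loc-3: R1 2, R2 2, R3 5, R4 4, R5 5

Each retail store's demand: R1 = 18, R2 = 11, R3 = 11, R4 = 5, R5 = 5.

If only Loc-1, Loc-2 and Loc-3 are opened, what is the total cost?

Total cost: 187

Each retail store is assigned to its cheapest site among the open ones.
{Loc-1, Loc-2, Loc-3}: R1→Loc-1 2·18=36, R2→Loc-3 2·11=22, R3→Loc-1 3·11=33, R4→Loc-3 4·5=20, R5→Loc-3 5·5=25. Service 136; fixed 51; total 187.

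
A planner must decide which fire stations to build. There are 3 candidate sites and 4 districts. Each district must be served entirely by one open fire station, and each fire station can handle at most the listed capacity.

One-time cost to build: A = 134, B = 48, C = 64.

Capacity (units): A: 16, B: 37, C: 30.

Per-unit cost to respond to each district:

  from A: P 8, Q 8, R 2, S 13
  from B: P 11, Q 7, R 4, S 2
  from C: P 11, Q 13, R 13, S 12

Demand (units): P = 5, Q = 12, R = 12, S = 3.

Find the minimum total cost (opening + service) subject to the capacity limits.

Minimum total cost: 241

Open {B}: P→B 11·5=55, Q→B 7·12=84, R→B 4·12=48, S→B 2·3=6.
Loads: B carries 32/37. Service 193; fixed 48; total 241.
Next best feasible plan costs 305.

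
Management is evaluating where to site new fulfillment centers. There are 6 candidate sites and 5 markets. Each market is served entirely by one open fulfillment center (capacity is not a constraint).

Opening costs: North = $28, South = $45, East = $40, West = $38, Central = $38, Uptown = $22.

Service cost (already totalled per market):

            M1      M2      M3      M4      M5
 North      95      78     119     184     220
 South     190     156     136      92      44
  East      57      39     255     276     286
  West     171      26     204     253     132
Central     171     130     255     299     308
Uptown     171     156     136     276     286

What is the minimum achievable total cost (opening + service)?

For any fixed open set, each market goes to its cheapest open site; total = fixed + service.
{South, East}: M1→East 57, M2→East 39, M3→South 136, M4→South 92, M5→South 44. Service 368; fixed 85; total 453.
{North, South, East}: M1→East 57, M2→East 39, M3→North 119, M4→South 92, M5→South 44. Service 351; fixed 113; total 464.
{South, East, Uptown}: service 368 + fixed 107 = 475
{North, South, East, West, Central, Uptown}: service 338 + fixed 211 = 549
No other subset beats 453.

Minimum total cost: 453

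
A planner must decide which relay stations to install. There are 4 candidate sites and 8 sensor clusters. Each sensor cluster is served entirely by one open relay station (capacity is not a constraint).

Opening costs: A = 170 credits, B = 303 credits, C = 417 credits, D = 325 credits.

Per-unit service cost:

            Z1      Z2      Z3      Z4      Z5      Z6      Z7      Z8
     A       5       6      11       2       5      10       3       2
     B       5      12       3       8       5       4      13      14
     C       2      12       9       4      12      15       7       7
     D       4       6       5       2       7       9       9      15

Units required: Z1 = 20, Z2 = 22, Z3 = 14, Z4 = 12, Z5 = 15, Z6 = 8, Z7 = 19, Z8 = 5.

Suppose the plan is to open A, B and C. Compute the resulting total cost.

Each sensor cluster is assigned to its cheapest site among the open ones.
{A, B, C}: Z1→C 2·20=40, Z2→A 6·22=132, Z3→B 3·14=42, Z4→A 2·12=24, Z5→A 5·15=75, Z6→B 4·8=32, Z7→A 3·19=57, Z8→A 2·5=10. Service 412; fixed 890; total 1302.

Total cost: 1302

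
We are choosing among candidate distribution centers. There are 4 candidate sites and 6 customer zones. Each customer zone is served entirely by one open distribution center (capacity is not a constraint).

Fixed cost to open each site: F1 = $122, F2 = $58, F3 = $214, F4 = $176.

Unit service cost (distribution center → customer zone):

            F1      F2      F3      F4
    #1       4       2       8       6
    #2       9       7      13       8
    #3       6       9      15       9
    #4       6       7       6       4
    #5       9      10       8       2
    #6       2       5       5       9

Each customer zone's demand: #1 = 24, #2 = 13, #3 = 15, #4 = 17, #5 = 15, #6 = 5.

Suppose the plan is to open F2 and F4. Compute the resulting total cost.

Total cost: 631

Each customer zone is assigned to its cheapest site among the open ones.
{F2, F4}: #1→F2 2·24=48, #2→F2 7·13=91, #3→F2 9·15=135, #4→F4 4·17=68, #5→F4 2·15=30, #6→F2 5·5=25. Service 397; fixed 234; total 631.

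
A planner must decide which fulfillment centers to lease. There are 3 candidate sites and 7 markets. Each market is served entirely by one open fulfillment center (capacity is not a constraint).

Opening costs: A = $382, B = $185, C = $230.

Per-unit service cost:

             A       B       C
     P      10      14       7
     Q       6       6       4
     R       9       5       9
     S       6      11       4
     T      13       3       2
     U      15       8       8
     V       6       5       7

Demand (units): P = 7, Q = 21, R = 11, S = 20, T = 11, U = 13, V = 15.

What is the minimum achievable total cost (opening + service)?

For any fixed open set, each market goes to its cheapest open site; total = fixed + service.
{C}: P→C 7·7=49, Q→C 4·21=84, R→C 9·11=99, S→C 4·20=80, T→C 2·11=22, U→C 8·13=104, V→C 7·15=105. Service 543; fixed 230; total 773.
{B, C}: P→C 7·7=49, Q→C 4·21=84, R→B 5·11=55, S→C 4·20=80, T→C 2·11=22, U→B 8·13=104, V→B 5·15=75. Service 469; fixed 415; total 884.
{B}: P→B 14·7=98, Q→B 6·21=126, R→B 5·11=55, S→B 11·20=220, T→B 3·11=33, U→B 8·13=104, V→B 5·15=75. Service 711; fixed 185; total 896.
{A, B, C}: P→C 7·7=49, Q→C 4·21=84, R→B 5·11=55, S→C 4·20=80, T→C 2·11=22, U→B 8·13=104, V→B 5·15=75. Service 469; fixed 797; total 1266.
(All 7 nonempty subsets were checked; C only is lowest.)

Minimum total cost: 773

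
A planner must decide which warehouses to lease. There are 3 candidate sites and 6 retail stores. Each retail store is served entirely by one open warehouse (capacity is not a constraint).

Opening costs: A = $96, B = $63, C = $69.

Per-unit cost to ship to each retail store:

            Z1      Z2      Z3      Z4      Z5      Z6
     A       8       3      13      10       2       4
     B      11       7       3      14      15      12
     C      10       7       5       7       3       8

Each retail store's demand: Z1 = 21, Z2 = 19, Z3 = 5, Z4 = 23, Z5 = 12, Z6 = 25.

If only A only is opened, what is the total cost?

Each retail store is assigned to its cheapest site among the open ones.
{A}: Z1→A 8·21=168, Z2→A 3·19=57, Z3→A 13·5=65, Z4→A 10·23=230, Z5→A 2·12=24, Z6→A 4·25=100. Service 644; fixed 96; total 740.

Total cost: 740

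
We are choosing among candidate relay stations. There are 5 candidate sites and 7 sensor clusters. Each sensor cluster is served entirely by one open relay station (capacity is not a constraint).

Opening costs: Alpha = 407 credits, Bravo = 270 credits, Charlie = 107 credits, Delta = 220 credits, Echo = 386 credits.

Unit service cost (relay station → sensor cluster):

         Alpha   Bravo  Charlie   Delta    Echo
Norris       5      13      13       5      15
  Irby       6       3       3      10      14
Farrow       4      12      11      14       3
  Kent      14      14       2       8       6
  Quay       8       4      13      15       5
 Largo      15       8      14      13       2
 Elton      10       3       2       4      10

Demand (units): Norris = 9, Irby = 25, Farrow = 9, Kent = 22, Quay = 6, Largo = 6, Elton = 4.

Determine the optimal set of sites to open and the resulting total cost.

Open Charlie only; minimum total cost 612.

For any fixed open set, each sensor cluster goes to its cheapest open site; total = fixed + service.
{Charlie}: Norris→Charlie 13·9=117, Irby→Charlie 3·25=75, Farrow→Charlie 11·9=99, Kent→Charlie 2·22=44, Quay→Charlie 13·6=78, Largo→Charlie 14·6=84, Elton→Charlie 2·4=8. Service 505; fixed 107; total 612.
{Charlie, Delta}: service 427 + fixed 327 = 754
{Bravo, Charlie}: service 415 + fixed 377 = 792
{Alpha, Bravo, Charlie, Delta, Echo}: service 235 + fixed 1390 = 1625
No other subset beats 612.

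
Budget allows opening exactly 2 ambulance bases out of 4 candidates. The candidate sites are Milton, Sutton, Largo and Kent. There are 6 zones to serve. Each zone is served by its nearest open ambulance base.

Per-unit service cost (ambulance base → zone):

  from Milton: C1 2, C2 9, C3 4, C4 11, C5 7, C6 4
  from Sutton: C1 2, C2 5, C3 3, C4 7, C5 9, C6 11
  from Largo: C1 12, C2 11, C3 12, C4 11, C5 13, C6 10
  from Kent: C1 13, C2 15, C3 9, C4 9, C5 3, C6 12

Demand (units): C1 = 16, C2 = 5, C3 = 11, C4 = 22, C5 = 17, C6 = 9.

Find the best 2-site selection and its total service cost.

With exactly 2 open, each zone uses its cheapest among the chosen.
{Sutton, Kent}: C1→Sutton 2·16=32, C2→Sutton 5·5=25, C3→Sutton 3·11=33, C4→Sutton 7·22=154, C5→Kent 3·17=51, C6→Sutton 11·9=99. Service cost 394.
{Milton, Sutton}: service cost 399
{Milton, Kent}: service cost 406
Among all 6 size-2 choices, {Sutton, Kent} is lowest.

Choose Sutton and Kent; total service cost 394.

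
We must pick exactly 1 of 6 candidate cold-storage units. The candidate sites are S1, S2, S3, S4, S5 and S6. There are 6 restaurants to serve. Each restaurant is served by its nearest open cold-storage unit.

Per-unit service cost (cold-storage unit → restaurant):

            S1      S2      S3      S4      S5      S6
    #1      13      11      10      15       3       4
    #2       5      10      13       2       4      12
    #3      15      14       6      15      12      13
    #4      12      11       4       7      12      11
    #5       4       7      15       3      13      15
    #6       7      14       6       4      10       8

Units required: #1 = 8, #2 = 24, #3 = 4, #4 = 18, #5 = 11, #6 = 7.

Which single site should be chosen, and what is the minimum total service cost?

Choose S4 only; total service cost 415.

With exactly 1 open, each restaurant uses its cheapest among the chosen.
{S4}: #1→S4 15·8=120, #2→S4 2·24=48, #3→S4 15·4=60, #4→S4 7·18=126, #5→S4 3·11=33, #6→S4 4·7=28. Service cost 415.
{S1}: service cost 593
{S5}: service cost 597
Among all 6 size-1 choices, {S4} is lowest.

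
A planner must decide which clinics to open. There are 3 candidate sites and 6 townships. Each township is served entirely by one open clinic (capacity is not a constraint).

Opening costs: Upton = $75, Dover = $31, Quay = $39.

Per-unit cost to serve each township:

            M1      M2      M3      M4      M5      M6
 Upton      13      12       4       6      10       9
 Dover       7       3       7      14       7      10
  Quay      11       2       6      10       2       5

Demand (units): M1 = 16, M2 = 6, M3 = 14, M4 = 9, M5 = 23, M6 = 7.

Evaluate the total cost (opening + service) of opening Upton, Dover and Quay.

Total cost: 460

Each township is assigned to its cheapest site among the open ones.
{Upton, Dover, Quay}: M1→Dover 7·16=112, M2→Quay 2·6=12, M3→Upton 4·14=56, M4→Upton 6·9=54, M5→Quay 2·23=46, M6→Quay 5·7=35. Service 315; fixed 145; total 460.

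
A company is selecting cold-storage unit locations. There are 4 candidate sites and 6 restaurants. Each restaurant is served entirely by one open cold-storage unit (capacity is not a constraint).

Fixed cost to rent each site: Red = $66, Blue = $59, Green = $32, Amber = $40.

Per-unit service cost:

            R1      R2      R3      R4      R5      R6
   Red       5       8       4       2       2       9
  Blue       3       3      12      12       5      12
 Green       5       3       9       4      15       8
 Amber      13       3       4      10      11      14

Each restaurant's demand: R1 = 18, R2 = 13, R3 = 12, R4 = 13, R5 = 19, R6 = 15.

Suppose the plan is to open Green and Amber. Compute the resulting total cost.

Total cost: 630

Each restaurant is assigned to its cheapest site among the open ones.
{Green, Amber}: R1→Green 5·18=90, R2→Green 3·13=39, R3→Amber 4·12=48, R4→Green 4·13=52, R5→Amber 11·19=209, R6→Green 8·15=120. Service 558; fixed 72; total 630.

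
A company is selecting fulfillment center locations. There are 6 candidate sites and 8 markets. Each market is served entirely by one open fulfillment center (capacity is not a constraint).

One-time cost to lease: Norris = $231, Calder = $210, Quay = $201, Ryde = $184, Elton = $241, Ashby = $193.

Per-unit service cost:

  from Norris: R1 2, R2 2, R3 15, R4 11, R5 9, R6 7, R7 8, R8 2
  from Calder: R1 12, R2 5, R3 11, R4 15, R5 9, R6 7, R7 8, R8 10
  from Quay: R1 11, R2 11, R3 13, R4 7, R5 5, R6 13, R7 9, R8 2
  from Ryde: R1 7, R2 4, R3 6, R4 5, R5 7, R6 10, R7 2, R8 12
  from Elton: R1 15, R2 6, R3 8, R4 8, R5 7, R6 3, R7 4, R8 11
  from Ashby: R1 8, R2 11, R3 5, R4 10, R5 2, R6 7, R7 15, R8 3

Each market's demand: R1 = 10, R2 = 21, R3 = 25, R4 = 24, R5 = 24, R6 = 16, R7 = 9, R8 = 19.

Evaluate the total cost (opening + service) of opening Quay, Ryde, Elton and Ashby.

Total cost: 1370

Each market is assigned to its cheapest site among the open ones.
{Quay, Ryde, Elton, Ashby}: R1→Ryde 7·10=70, R2→Ryde 4·21=84, R3→Ashby 5·25=125, R4→Ryde 5·24=120, R5→Ashby 2·24=48, R6→Elton 3·16=48, R7→Ryde 2·9=18, R8→Quay 2·19=38. Service 551; fixed 819; total 1370.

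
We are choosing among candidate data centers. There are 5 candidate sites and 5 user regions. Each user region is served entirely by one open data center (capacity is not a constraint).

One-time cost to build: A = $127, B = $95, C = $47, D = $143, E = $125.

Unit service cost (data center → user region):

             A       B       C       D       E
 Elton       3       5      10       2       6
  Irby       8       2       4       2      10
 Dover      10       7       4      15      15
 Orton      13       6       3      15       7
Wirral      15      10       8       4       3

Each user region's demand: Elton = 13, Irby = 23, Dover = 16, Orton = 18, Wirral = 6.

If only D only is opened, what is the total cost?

Total cost: 749

Each user region is assigned to its cheapest site among the open ones.
{D}: Elton→D 2·13=26, Irby→D 2·23=46, Dover→D 15·16=240, Orton→D 15·18=270, Wirral→D 4·6=24. Service 606; fixed 143; total 749.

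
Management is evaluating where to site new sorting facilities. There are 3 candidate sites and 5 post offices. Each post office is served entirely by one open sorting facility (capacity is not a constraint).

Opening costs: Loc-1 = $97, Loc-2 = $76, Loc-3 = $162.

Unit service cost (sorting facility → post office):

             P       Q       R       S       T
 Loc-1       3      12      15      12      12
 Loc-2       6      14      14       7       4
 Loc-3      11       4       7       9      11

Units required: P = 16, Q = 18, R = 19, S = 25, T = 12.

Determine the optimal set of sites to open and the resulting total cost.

For any fixed open set, each post office goes to its cheapest open site; total = fixed + service.
{Loc-2, Loc-3}: P→Loc-2 6·16=96, Q→Loc-3 4·18=72, R→Loc-3 7·19=133, S→Loc-2 7·25=175, T→Loc-2 4·12=48. Service 524; fixed 238; total 762.
{Loc-1, Loc-2, Loc-3}: P→Loc-1 3·16=48, Q→Loc-3 4·18=72, R→Loc-3 7·19=133, S→Loc-2 7·25=175, T→Loc-2 4·12=48. Service 476; fixed 335; total 811.
{Loc-1, Loc-3}: service 610 + fixed 259 = 869
{Loc-2}: P→Loc-2 6·16=96, Q→Loc-2 14·18=252, R→Loc-2 14·19=266, S→Loc-2 7·25=175, T→Loc-2 4·12=48. Service 837; fixed 76; total 913.
No other subset beats 762.

Open Loc-2 and Loc-3; minimum total cost 762.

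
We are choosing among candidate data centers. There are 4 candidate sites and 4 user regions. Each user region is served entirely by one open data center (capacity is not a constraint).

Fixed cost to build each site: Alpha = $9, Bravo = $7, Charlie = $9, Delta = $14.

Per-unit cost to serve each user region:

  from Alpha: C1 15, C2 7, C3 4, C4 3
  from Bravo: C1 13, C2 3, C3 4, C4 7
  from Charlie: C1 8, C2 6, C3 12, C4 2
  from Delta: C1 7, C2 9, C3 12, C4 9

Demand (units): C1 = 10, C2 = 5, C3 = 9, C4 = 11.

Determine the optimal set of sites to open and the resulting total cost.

For any fixed open set, each user region goes to its cheapest open site; total = fixed + service.
{Bravo, Charlie}: C1→Charlie 8·10=80, C2→Bravo 3·5=15, C3→Bravo 4·9=36, C4→Charlie 2·11=22. Service 153; fixed 16; total 169.
{Bravo, Charlie, Delta}: C1→Delta 7·10=70, C2→Bravo 3·5=15, C3→Bravo 4·9=36, C4→Charlie 2·11=22. Service 143; fixed 30; total 173.
{Alpha, Bravo, Charlie}: service 153 + fixed 25 = 178
{Alpha, Bravo, Charlie, Delta}: C1→Delta 7·10=70, C2→Bravo 3·5=15, C3→Alpha 4·9=36, C4→Charlie 2·11=22. Service 143; fixed 39; total 182.
No other subset beats 169.

Open Bravo and Charlie; minimum total cost 169.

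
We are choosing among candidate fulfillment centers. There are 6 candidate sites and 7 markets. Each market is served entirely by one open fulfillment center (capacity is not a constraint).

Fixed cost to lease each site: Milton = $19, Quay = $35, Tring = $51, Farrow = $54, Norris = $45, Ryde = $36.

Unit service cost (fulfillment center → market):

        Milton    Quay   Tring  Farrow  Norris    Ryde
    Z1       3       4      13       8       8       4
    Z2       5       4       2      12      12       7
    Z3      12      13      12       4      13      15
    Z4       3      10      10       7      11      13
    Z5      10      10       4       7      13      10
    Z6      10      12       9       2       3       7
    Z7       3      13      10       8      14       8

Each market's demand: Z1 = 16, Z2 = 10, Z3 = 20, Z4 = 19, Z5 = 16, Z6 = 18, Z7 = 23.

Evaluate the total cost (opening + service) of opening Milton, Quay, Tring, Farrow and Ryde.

Each market is assigned to its cheapest site among the open ones.
{Milton, Quay, Tring, Farrow, Ryde}: Z1→Milton 3·16=48, Z2→Tring 2·10=20, Z3→Farrow 4·20=80, Z4→Milton 3·19=57, Z5→Tring 4·16=64, Z6→Farrow 2·18=36, Z7→Milton 3·23=69. Service 374; fixed 195; total 569.

Total cost: 569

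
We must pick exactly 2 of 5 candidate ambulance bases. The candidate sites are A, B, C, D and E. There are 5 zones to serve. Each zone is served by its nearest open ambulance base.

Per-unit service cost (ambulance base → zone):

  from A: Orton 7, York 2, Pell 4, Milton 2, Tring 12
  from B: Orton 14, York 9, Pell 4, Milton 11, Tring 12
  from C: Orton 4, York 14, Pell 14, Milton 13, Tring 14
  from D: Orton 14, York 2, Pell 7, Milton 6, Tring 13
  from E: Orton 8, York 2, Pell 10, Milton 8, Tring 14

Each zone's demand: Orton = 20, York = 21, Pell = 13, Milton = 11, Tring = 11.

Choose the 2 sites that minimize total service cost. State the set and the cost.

With exactly 2 open, each zone uses its cheapest among the chosen.
{A, C}: Orton→C 4·20=80, York→A 2·21=42, Pell→A 4·13=52, Milton→A 2·11=22, Tring→A 12·11=132. Service cost 328.
{A, B}: service cost 388
{A, D}: service cost 388
Among all 10 size-2 choices, {A, C} is lowest.

Choose A and C; total service cost 328.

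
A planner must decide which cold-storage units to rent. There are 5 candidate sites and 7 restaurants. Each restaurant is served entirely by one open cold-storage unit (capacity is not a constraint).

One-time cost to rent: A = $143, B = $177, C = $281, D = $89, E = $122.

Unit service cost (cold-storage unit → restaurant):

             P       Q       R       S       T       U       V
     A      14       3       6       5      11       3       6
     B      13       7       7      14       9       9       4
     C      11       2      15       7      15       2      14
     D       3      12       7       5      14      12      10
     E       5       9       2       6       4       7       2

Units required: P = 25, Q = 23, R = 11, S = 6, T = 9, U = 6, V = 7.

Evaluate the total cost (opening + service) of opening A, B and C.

Each restaurant is assigned to its cheapest site among the open ones.
{A, B, C}: P→C 11·25=275, Q→C 2·23=46, R→A 6·11=66, S→A 5·6=30, T→B 9·9=81, U→C 2·6=12, V→B 4·7=28. Service 538; fixed 601; total 1139.

Total cost: 1139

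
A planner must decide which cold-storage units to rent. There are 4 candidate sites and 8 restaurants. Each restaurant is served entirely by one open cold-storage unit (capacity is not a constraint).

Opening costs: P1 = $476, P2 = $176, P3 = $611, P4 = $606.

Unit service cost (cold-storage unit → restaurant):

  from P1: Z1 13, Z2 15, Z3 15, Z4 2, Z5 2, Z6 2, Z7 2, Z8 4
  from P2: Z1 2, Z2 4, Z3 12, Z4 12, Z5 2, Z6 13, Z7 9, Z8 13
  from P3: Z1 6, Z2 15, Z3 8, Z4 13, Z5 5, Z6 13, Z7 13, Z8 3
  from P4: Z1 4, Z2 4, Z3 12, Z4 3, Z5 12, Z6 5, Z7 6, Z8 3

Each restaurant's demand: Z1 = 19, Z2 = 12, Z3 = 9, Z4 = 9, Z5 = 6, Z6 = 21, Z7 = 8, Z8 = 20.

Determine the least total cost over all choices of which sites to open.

For any fixed open set, each restaurant goes to its cheapest open site; total = fixed + service.
{P1, P2}: Z1→P2 2·19=38, Z2→P2 4·12=48, Z3→P2 12·9=108, Z4→P1 2·9=18, Z5→P1 2·6=12, Z6→P1 2·21=42, Z7→P1 2·8=16, Z8→P1 4·20=80. Service 362; fixed 652; total 1014.
{P2}: Z1→P2 2·19=38, Z2→P2 4·12=48, Z3→P2 12·9=108, Z4→P2 12·9=108, Z5→P2 2·6=12, Z6→P2 13·21=273, Z7→P2 9·8=72, Z8→P2 13·20=260. Service 919; fixed 176; total 1095.
{P4}: service 544 + fixed 606 = 1150
{P1, P2, P3, P4}: Z1→P2 2·19=38, Z2→P2 4·12=48, Z3→P3 8·9=72, Z4→P1 2·9=18, Z5→P1 2·6=12, Z6→P1 2·21=42, Z7→P1 2·8=16, Z8→P3 3·20=60. Service 306; fixed 1869; total 2175.
No other subset beats 1014.

Minimum total cost: 1014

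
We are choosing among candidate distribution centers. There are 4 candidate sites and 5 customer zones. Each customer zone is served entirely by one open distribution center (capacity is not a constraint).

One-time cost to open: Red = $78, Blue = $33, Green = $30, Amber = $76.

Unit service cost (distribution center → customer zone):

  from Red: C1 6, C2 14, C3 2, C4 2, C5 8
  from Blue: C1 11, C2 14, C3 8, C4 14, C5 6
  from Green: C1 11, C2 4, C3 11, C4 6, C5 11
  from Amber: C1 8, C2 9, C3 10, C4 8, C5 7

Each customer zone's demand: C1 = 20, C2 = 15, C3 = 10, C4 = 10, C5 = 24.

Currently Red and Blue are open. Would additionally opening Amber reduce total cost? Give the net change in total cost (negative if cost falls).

Current service cost with {Red, Blue}: 514.
Adding Amber: each customer zone re-picks its cheapest; new service cost 439, saving 75.
Extra fixed cost: 76. Net change = 76 − 75 = 1.
(Totals: 625 → 626.)

No — net change +1 (cost rises by 1).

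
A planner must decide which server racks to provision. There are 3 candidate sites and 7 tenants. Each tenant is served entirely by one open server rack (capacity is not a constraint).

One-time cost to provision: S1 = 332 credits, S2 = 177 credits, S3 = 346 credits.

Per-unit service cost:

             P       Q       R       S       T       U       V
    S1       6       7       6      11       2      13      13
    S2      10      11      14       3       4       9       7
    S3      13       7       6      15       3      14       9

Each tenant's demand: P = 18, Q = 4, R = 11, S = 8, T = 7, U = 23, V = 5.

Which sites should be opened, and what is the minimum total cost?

For any fixed open set, each tenant goes to its cheapest open site; total = fixed + service.
{S2}: P→S2 10·18=180, Q→S2 11·4=44, R→S2 14·11=154, S→S2 3·8=24, T→S2 4·7=28, U→S2 9·23=207, V→S2 7·5=35. Service 672; fixed 177; total 849.
{S1, S2}: P→S1 6·18=108, Q→S1 7·4=28, R→S1 6·11=66, S→S2 3·8=24, T→S1 2·7=14, U→S2 9·23=207, V→S2 7·5=35. Service 482; fixed 509; total 991.
{S1}: P→S1 6·18=108, Q→S1 7·4=28, R→S1 6·11=66, S→S1 11·8=88, T→S1 2·7=14, U→S1 13·23=299, V→S1 13·5=65. Service 668; fixed 332; total 1000.
{S1, S2, S3}: service 482 + fixed 855 = 1337
(All 7 nonempty subsets were checked; S2 only is lowest.)

Open S2 only; minimum total cost 849.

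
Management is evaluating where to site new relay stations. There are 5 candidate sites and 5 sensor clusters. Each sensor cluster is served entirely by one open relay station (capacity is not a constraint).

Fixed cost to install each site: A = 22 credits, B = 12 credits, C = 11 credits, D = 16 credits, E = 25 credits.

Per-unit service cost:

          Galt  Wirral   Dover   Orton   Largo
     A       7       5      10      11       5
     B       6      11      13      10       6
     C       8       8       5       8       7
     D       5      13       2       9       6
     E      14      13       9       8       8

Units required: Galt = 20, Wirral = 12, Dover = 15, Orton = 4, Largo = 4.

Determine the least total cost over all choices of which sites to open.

Minimum total cost: 284

For any fixed open set, each sensor cluster goes to its cheapest open site; total = fixed + service.
{A, D}: Galt→D 5·20=100, Wirral→A 5·12=60, Dover→D 2·15=30, Orton→D 9·4=36, Largo→A 5·4=20. Service 246; fixed 38; total 284.
{A, C, D}: service 242 + fixed 49 = 291
{A, B, D}: service 246 + fixed 50 = 296
{A, B, C, D, E}: Galt→D 5·20=100, Wirral→A 5·12=60, Dover→D 2·15=30, Orton→C 8·4=32, Largo→A 5·4=20. Service 242; fixed 86; total 328.
No other subset beats 284.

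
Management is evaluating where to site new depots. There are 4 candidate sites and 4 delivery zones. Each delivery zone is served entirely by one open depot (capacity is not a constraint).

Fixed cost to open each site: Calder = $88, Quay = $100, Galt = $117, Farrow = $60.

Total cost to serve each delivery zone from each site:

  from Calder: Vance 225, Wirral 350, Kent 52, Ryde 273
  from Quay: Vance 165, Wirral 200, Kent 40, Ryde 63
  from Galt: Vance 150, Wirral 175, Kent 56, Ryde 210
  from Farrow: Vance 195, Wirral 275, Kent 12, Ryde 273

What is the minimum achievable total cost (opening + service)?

Minimum total cost: 568

For any fixed open set, each delivery zone goes to its cheapest open site; total = fixed + service.
{Quay}: Vance→Quay 165, Wirral→Quay 200, Kent→Quay 40, Ryde→Quay 63. Service 468; fixed 100; total 568.
{Quay, Farrow}: service 440 + fixed 160 = 600
{Quay, Galt}: Vance→Galt 150, Wirral→Galt 175, Kent→Quay 40, Ryde→Quay 63. Service 428; fixed 217; total 645.
{Calder, Quay, Galt, Farrow}: Vance→Galt 150, Wirral→Galt 175, Kent→Farrow 12, Ryde→Quay 63. Service 400; fixed 365; total 765.
No other subset beats 568.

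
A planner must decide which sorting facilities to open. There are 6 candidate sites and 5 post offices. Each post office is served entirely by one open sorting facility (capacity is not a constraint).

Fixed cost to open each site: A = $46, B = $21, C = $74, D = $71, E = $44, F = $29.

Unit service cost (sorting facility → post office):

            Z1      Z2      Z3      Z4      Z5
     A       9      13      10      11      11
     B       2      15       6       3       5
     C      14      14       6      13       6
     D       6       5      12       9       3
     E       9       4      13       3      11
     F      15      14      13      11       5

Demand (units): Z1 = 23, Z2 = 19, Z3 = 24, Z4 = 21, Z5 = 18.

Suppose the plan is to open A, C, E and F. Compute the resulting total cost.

Each post office is assigned to its cheapest site among the open ones.
{A, C, E, F}: Z1→A 9·23=207, Z2→E 4·19=76, Z3→C 6·24=144, Z4→E 3·21=63, Z5→F 5·18=90. Service 580; fixed 193; total 773.

Total cost: 773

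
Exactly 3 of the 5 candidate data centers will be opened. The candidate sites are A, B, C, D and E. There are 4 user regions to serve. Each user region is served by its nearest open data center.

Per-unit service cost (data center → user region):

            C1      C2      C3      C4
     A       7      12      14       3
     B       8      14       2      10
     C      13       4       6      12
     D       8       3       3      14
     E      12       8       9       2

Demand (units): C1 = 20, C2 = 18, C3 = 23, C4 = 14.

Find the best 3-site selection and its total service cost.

With exactly 3 open, each user region uses its cheapest among the chosen.
{A, B, D}: C1→A 7·20=140, C2→D 3·18=54, C3→B 2·23=46, C4→A 3·14=42. Service cost 282.
{B, D, E}: service cost 288
{A, D, E}: service cost 291
Among all 10 size-3 choices, {A, B, D} is lowest.

Choose A, B and D; total service cost 282.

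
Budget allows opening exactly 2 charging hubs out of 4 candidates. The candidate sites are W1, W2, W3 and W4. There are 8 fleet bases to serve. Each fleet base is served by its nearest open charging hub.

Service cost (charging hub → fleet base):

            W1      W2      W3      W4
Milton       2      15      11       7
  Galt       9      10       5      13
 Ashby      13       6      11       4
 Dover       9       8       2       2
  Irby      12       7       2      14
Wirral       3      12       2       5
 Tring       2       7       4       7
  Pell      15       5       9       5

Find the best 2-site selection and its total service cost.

Choose W3 and W4; total service cost 31.

With exactly 2 open, each fleet base uses its cheapest among the chosen.
{W3, W4}: Milton→W4 7, Galt→W3 5, Ashby→W4 4, Dover→W3 2, Irby→W3 2, Wirral→W3 2, Tring→W3 4, Pell→W4 5. Service cost 31.
{W1, W3}: service cost 35
{W2, W3}: service cost 37
Among all 6 size-2 choices, {W3, W4} is lowest.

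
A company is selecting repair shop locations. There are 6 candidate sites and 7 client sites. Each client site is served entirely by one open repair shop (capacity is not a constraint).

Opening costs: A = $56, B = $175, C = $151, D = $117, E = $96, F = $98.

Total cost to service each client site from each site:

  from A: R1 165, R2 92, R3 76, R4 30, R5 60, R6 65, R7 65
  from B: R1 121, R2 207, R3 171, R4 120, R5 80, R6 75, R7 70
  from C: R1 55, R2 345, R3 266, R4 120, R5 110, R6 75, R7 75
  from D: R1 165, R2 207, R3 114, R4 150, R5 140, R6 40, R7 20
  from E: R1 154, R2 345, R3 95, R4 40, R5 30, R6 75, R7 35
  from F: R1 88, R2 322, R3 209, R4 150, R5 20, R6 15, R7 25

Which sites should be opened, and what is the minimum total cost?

For any fixed open set, each client site goes to its cheapest open site; total = fixed + service.
{A, F}: R1→F 88, R2→A 92, R3→A 76, R4→A 30, R5→F 20, R6→F 15, R7→F 25. Service 346; fixed 154; total 500.
{A, E, F}: service 346 + fixed 250 = 596
{A}: service 553 + fixed 56 = 609
{A, B, C, D, E, F}: service 308 + fixed 693 = 1001
No other subset beats 500.

Open A and F; minimum total cost 500.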